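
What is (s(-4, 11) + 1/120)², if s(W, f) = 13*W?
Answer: 38925121/14400 ≈ 2703.1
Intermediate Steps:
(s(-4, 11) + 1/120)² = (13*(-4) + 1/120)² = (-52 + 1/120)² = (-6239/120)² = 38925121/14400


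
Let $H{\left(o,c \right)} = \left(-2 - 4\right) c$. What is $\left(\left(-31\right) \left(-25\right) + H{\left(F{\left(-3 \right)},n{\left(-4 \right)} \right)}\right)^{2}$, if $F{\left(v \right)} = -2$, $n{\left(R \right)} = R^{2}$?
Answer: $461041$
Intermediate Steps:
$H{\left(o,c \right)} = - 6 c$
$\left(\left(-31\right) \left(-25\right) + H{\left(F{\left(-3 \right)},n{\left(-4 \right)} \right)}\right)^{2} = \left(\left(-31\right) \left(-25\right) - 6 \left(-4\right)^{2}\right)^{2} = \left(775 - 96\right)^{2} = 679^{2} = 461041$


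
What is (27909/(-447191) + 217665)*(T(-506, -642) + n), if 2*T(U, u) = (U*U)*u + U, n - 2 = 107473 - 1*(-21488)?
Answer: -7987427630935883676/447191 ≈ -1.7861e+13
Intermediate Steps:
n = 128963 (n = 2 + (107473 - 1*(-21488)) = 2 + (107473 + 21488) = 2 + 128961 = 128963)
T(U, u) = U/2 + u*U²/2 (T(U, u) = ((U*U)*u + U)/2 = (U²*u + U)/2 = (u*U² + U)/2 = (U + u*U²)/2 = U/2 + u*U²/2)
(27909/(-447191) + 217665)*(T(-506, -642) + n) = (27909/(-447191) + 217665)*((½)*(-506)*(1 - 506*(-642)) + 128963) = (27909*(-1/447191) + 217665)*((½)*(-506)*(1 + 324852) + 128963) = (-27909/447191 + 217665)*((½)*(-506)*324853 + 128963) = 97337801106*(-82187809 + 128963)/447191 = (97337801106/447191)*(-82058846) = -7987427630935883676/447191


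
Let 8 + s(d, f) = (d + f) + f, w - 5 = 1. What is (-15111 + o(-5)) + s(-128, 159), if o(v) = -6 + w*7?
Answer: -14893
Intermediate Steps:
w = 6 (w = 5 + 1 = 6)
o(v) = 36 (o(v) = -6 + 6*7 = -6 + 42 = 36)
s(d, f) = -8 + d + 2*f (s(d, f) = -8 + ((d + f) + f) = -8 + (d + 2*f) = -8 + d + 2*f)
(-15111 + o(-5)) + s(-128, 159) = (-15111 + 36) + (-8 - 128 + 2*159) = -15075 + (-8 - 128 + 318) = -15075 + 182 = -14893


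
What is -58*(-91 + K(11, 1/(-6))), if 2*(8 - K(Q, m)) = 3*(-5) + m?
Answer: 26245/6 ≈ 4374.2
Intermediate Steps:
K(Q, m) = 31/2 - m/2 (K(Q, m) = 8 - (3*(-5) + m)/2 = 8 - (-15 + m)/2 = 8 + (15/2 - m/2) = 31/2 - m/2)
-58*(-91 + K(11, 1/(-6))) = -58*(-91 + (31/2 - 1/2/(-6))) = -58*(-91 + (31/2 - 1/2*(-1/6))) = -58*(-91 + (31/2 + 1/12)) = -58*(-91 + 187/12) = -58*(-905/12) = 26245/6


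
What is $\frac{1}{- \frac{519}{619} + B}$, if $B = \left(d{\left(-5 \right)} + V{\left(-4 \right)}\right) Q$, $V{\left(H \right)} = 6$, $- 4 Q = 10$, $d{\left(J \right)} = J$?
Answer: $- \frac{1238}{4133} \approx -0.29954$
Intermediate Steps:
$Q = - \frac{5}{2}$ ($Q = \left(- \frac{1}{4}\right) 10 = - \frac{5}{2} \approx -2.5$)
$B = - \frac{5}{2}$ ($B = \left(-5 + 6\right) \left(- \frac{5}{2}\right) = 1 \left(- \frac{5}{2}\right) = - \frac{5}{2} \approx -2.5$)
$\frac{1}{- \frac{519}{619} + B} = \frac{1}{- \frac{519}{619} - \frac{5}{2}} = \frac{1}{- \frac{4133}{1238}} = - \frac{1238}{4133}$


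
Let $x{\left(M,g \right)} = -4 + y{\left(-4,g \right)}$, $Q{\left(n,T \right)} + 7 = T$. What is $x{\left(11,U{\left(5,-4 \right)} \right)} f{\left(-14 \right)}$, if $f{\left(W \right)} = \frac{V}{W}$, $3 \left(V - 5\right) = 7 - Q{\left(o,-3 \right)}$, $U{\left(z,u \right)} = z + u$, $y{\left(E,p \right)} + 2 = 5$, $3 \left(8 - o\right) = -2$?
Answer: $\frac{16}{21} \approx 0.7619$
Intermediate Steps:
$o = \frac{26}{3}$ ($o = 8 - - \frac{2}{3} = 8 + \frac{2}{3} = \frac{26}{3} \approx 8.6667$)
$Q{\left(n,T \right)} = -7 + T$
$y{\left(E,p \right)} = 3$ ($y{\left(E,p \right)} = -2 + 5 = 3$)
$U{\left(z,u \right)} = u + z$
$V = \frac{32}{3}$ ($V = 5 + \frac{7 - \left(-7 - 3\right)}{3} = 5 + \frac{7 - -10}{3} = 5 + \frac{7 + 10}{3} = 5 + \frac{1}{3} \cdot 17 = 5 + \frac{17}{3} = \frac{32}{3} \approx 10.667$)
$f{\left(W \right)} = \frac{32}{3 W}$
$x{\left(M,g \right)} = -1$ ($x{\left(M,g \right)} = -4 + 3 = -1$)
$x{\left(11,U{\left(5,-4 \right)} \right)} f{\left(-14 \right)} = - \frac{32}{3 \left(-14\right)} = - \frac{32 \left(-1\right)}{3 \cdot 14} = \left(-1\right) \left(- \frac{16}{21}\right) = \frac{16}{21}$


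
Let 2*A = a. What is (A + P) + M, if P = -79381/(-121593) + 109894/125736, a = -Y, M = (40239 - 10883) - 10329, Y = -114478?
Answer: 64779168982207/849367636 ≈ 76268.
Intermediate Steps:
M = 19027 (M = 29356 - 10329 = 19027)
a = 114478 (a = -1*(-114478) = 114478)
P = 1296855031/849367636 (P = -79381*(-1/121593) + 109894*(1/125736) = 79381/121593 + 54947/62868 = 1296855031/849367636 ≈ 1.5268)
A = 57239 (A = (½)*114478 = 57239)
(A + P) + M = (57239 + 1296855031/849367636) + 19027 = 48618250972035/849367636 + 19027 = 64779168982207/849367636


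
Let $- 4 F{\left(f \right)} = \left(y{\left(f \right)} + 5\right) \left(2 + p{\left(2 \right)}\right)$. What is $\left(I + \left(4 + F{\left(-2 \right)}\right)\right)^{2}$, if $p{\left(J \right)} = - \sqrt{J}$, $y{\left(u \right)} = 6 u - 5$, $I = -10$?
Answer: $18$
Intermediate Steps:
$y{\left(u \right)} = -5 + 6 u$
$F{\left(f \right)} = - \frac{3 f \left(2 - \sqrt{2}\right)}{2}$ ($F{\left(f \right)} = - \frac{\left(\left(-5 + 6 f\right) + 5\right) \left(2 - \sqrt{2}\right)}{4} = - \frac{6 f \left(2 - \sqrt{2}\right)}{4} = - \frac{3 f \left(2 - \sqrt{2}\right)}{2}$)
$\left(I + \left(4 + F{\left(-2 \right)}\right)\right)^{2} = \left(-10 + \left(4 + \frac{3}{2} \left(-2\right) \left(-2 + \sqrt{2}\right)\right)\right)^{2} = \left(-10 + \left(4 + \left(6 - 3 \sqrt{2}\right)\right)\right)^{2} = \left(-10 + \left(10 - 3 \sqrt{2}\right)\right)^{2} = \left(- 3 \sqrt{2}\right)^{2} = 18$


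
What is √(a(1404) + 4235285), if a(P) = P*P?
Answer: √6206501 ≈ 2491.3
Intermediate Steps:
a(P) = P²
√(a(1404) + 4235285) = √(1404² + 4235285) = √(1971216 + 4235285) = √6206501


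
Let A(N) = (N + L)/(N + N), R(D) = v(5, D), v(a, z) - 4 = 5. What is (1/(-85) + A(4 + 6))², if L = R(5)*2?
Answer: 13924/7225 ≈ 1.9272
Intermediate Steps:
v(a, z) = 9 (v(a, z) = 4 + 5 = 9)
R(D) = 9
L = 18 (L = 9*2 = 18)
A(N) = (18 + N)/(2*N) (A(N) = (N + 18)/(N + N) = (18 + N)/((2*N)) = (18 + N)*(1/(2*N)) = (18 + N)/(2*N))
(1/(-85) + A(4 + 6))² = (1/(-85) + (18 + (4 + 6))/(2*(4 + 6)))² = (-1/85 + (½)*(18 + 10)/10)² = (-1/85 + (½)*(⅒)*28)² = (-1/85 + 7/5)² = (118/85)² = 13924/7225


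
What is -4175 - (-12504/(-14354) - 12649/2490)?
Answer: -74535083357/17870730 ≈ -4170.8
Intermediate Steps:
-4175 - (-12504/(-14354) - 12649/2490) = -4175 - (-12504*(-1/14354) - 12649*1/2490) = -4175 - (6252/7177 - 12649/2490) = -4175 - 1*(-75214393/17870730) = -4175 + 75214393/17870730 = -74535083357/17870730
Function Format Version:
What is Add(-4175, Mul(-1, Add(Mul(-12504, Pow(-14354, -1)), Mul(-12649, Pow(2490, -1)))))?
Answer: Rational(-74535083357, 17870730) ≈ -4170.8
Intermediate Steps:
Add(-4175, Mul(-1, Add(Mul(-12504, Pow(-14354, -1)), Mul(-12649, Pow(2490, -1))))) = Add(-4175, Mul(-1, Add(Mul(-12504, Rational(-1, 14354)), Mul(-12649, Rational(1, 2490))))) = Add(-4175, Mul(-1, Add(Rational(6252, 7177), Rational(-12649, 2490)))) = Add(-4175, Mul(-1, Rational(-75214393, 17870730))) = Add(-4175, Rational(75214393, 17870730)) = Rational(-74535083357, 17870730)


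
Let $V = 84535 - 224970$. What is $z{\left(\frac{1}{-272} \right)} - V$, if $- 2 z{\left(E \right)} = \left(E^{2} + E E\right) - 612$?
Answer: $\frac{10412582143}{73984} \approx 1.4074 \cdot 10^{5}$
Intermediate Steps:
$z{\left(E \right)} = 306 - E^{2}$ ($z{\left(E \right)} = - \frac{\left(E^{2} + E E\right) - 612}{2} = - \frac{\left(E^{2} + E^{2}\right) - 612}{2} = - \frac{2 E^{2} - 612}{2} = - \frac{-612 + 2 E^{2}}{2} = 306 - E^{2}$)
$V = -140435$ ($V = 84535 - 224970 = -140435$)
$z{\left(\frac{1}{-272} \right)} - V = \left(306 - \left(\frac{1}{-272}\right)^{2}\right) - -140435 = \left(306 - \left(- \frac{1}{272}\right)^{2}\right) + 140435 = \left(306 - \frac{1}{73984}\right) + 140435 = \frac{22639103}{73984} + 140435 = \frac{10412582143}{73984}$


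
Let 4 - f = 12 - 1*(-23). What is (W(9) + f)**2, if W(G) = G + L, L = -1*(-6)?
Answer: 256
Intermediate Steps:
f = -31 (f = 4 - (12 - 1*(-23)) = 4 - (12 + 23) = 4 - 1*35 = 4 - 35 = -31)
L = 6
W(G) = 6 + G (W(G) = G + 6 = 6 + G)
(W(9) + f)**2 = ((6 + 9) - 31)**2 = (15 - 31)**2 = (-16)**2 = 256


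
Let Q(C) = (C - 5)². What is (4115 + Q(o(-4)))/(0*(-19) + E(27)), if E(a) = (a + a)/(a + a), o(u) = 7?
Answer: 4119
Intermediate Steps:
E(a) = 1 (E(a) = (2*a)/((2*a)) = (2*a)*(1/(2*a)) = 1)
Q(C) = (-5 + C)²
(4115 + Q(o(-4)))/(0*(-19) + E(27)) = (4115 + (-5 + 7)²)/(0*(-19) + 1) = (4115 + 2²)/(0 + 1) = (4115 + 4)/1 = 4119*1 = 4119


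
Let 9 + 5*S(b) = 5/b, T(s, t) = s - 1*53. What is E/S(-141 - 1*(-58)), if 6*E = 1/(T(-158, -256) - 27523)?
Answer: 415/125135808 ≈ 3.3164e-6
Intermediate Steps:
T(s, t) = -53 + s (T(s, t) = s - 53 = -53 + s)
E = -1/166404 (E = 1/(6*((-53 - 158) - 27523)) = 1/(6*(-211 - 27523)) = (⅙)/(-27734) = (⅙)*(-1/27734) = -1/166404 ≈ -6.0095e-6)
S(b) = -9/5 + 1/b (S(b) = -9/5 + (5/b)/5 = -9/5 + 1/b)
E/S(-141 - 1*(-58)) = -1/(166404*(-9/5 + 1/(-141 - 1*(-58)))) = -1/(166404*(-9/5 + 1/(-141 + 58))) = -1/(166404*(-9/5 + 1/(-83))) = -1/(166404*(-9/5 - 1/83)) = -1/(166404*(-752/415)) = -1/166404*(-415/752) = 415/125135808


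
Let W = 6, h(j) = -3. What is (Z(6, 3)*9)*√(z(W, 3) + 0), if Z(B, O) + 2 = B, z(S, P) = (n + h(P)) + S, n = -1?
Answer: 36*√2 ≈ 50.912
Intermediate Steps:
z(S, P) = -4 + S (z(S, P) = (-1 - 3) + S = -4 + S)
Z(B, O) = -2 + B
(Z(6, 3)*9)*√(z(W, 3) + 0) = ((-2 + 6)*9)*√((-4 + 6) + 0) = (4*9)*√(2 + 0) = 36*√2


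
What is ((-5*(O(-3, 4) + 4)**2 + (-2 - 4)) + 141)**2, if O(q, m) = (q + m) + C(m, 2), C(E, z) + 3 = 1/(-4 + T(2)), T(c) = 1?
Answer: 1188100/81 ≈ 14668.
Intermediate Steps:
C(E, z) = -10/3 (C(E, z) = -3 + 1/(-4 + 1) = -3 + 1/(-3) = -3 - 1/3 = -10/3)
O(q, m) = -10/3 + m + q (O(q, m) = (q + m) - 10/3 = (m + q) - 10/3 = -10/3 + m + q)
((-5*(O(-3, 4) + 4)**2 + (-2 - 4)) + 141)**2 = ((-5*((-10/3 + 4 - 3) + 4)**2 + (-2 - 4)) + 141)**2 = ((-5*(-7/3 + 4)**2 - 6) + 141)**2 = ((-5*(5/3)**2 - 6) + 141)**2 = ((-5*25/9 - 6) + 141)**2 = ((-125/9 - 6) + 141)**2 = (-179/9 + 141)**2 = (1090/9)**2 = 1188100/81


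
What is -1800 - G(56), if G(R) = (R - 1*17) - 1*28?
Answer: -1811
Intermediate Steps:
G(R) = -45 + R (G(R) = (R - 17) - 28 = (-17 + R) - 28 = -45 + R)
-1800 - G(56) = -1800 - (-45 + 56) = -1800 - 1*11 = -1800 - 11 = -1811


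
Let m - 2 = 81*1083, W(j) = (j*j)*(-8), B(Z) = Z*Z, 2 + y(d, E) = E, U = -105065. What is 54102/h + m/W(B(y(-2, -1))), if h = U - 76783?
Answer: -666153079/4909896 ≈ -135.68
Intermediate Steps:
y(d, E) = -2 + E
B(Z) = Z²
W(j) = -8*j² (W(j) = j²*(-8) = -8*j²)
m = 87725 (m = 2 + 81*1083 = 2 + 87723 = 87725)
h = -181848 (h = -105065 - 76783 = -181848)
54102/h + m/W(B(y(-2, -1))) = 54102/(-181848) + 87725/((-8*(-2 - 1)⁴)) = 54102*(-1/181848) + 87725/((-8*((-3)²)²)) = -9017/30308 + 87725/((-8*9²)) = -9017/30308 + 87725/((-8*81)) = -9017/30308 + 87725/(-648) = -9017/30308 + 87725*(-1/648) = -9017/30308 - 87725/648 = -666153079/4909896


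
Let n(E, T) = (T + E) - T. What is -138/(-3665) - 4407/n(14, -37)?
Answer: -16149723/51310 ≈ -314.75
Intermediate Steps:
n(E, T) = E (n(E, T) = (E + T) - T = E)
-138/(-3665) - 4407/n(14, -37) = -138/(-3665) - 4407/14 = -138*(-1/3665) - 4407*1/14 = 138/3665 - 4407/14 = -16149723/51310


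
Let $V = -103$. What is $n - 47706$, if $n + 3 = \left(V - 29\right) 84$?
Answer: $-58797$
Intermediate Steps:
$n = -11091$ ($n = -3 + \left(-103 - 29\right) 84 = -3 - 11088 = -11091$)
$n - 47706 = -11091 - 47706 = -58797$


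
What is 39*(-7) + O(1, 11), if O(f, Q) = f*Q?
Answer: -262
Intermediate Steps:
O(f, Q) = Q*f
39*(-7) + O(1, 11) = 39*(-7) + 11*1 = -273 + 11 = -262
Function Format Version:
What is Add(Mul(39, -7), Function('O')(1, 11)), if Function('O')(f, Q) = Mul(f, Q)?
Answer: -262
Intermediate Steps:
Function('O')(f, Q) = Mul(Q, f)
Add(Mul(39, -7), Function('O')(1, 11)) = Add(Mul(39, -7), Mul(11, 1)) = Add(-273, 11) = -262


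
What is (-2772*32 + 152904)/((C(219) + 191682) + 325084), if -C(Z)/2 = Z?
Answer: 8025/64541 ≈ 0.12434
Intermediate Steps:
C(Z) = -2*Z
(-2772*32 + 152904)/((C(219) + 191682) + 325084) = (-2772*32 + 152904)/((-2*219 + 191682) + 325084) = (-88704 + 152904)/((-438 + 191682) + 325084) = 64200/(191244 + 325084) = 64200/516328 = 64200*(1/516328) = 8025/64541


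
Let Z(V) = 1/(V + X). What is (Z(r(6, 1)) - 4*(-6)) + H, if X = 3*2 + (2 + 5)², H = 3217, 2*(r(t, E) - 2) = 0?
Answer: 184738/57 ≈ 3241.0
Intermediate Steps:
r(t, E) = 2 (r(t, E) = 2 + (½)*0 = 2 + 0 = 2)
X = 55 (X = 6 + 7² = 6 + 49 = 55)
Z(V) = 1/(55 + V) (Z(V) = 1/(V + 55) = 1/(55 + V))
(Z(r(6, 1)) - 4*(-6)) + H = (1/(55 + 2) - 4*(-6)) + 3217 = (1/57 + 24) + 3217 = 1369/57 + 3217 = 184738/57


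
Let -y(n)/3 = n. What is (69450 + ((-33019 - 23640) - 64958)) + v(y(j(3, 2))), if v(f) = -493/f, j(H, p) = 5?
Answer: -782012/15 ≈ -52134.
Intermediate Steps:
y(n) = -3*n
(69450 + ((-33019 - 23640) - 64958)) + v(y(j(3, 2))) = (69450 + ((-33019 - 23640) - 64958)) - 493/((-3*5)) = (69450 + (-56659 - 64958)) - 493/(-15) = (69450 - 121617) - 493*(-1/15) = -52167 + 493/15 = -782012/15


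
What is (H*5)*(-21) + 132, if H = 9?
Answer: -813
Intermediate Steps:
(H*5)*(-21) + 132 = (9*5)*(-21) + 132 = 45*(-21) + 132 = -945 + 132 = -813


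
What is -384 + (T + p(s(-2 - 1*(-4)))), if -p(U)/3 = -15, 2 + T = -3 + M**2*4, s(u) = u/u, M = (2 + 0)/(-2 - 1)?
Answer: -3080/9 ≈ -342.22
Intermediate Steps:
M = -2/3 (M = 2/(-3) = 2*(-1/3) = -2/3 ≈ -0.66667)
s(u) = 1
T = -29/9 (T = -2 + (-3 + (-2/3)**2*4) = -2 + (-3 + (4/9)*4) = -2 + (-3 + 16/9) = -2 - 11/9 = -29/9 ≈ -3.2222)
p(U) = 45 (p(U) = -3*(-15) = 45)
-384 + (T + p(s(-2 - 1*(-4)))) = -384 + (-29/9 + 45) = -384 + 376/9 = -3080/9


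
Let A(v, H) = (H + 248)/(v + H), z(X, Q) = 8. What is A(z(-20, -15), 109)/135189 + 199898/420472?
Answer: 40537940551/85264783812 ≈ 0.47544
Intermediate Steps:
A(v, H) = (248 + H)/(H + v)
A(z(-20, -15), 109)/135189 + 199898/420472 = ((248 + 109)/(109 + 8))/135189 + 199898/420472 = (357/117)*(1/135189) + 199898*(1/420472) = ((1/117)*357)*(1/135189) + 99949/210236 = (119/39)*(1/135189) + 99949/210236 = 119/5272371 + 99949/210236 = 40537940551/85264783812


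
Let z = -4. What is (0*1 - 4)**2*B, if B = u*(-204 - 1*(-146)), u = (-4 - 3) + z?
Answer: 10208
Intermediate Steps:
u = -11 (u = (-4 - 3) - 4 = -7 - 4 = -11)
B = 638 (B = -11*(-204 - 1*(-146)) = -11*(-204 + 146) = -11*(-58) = 638)
(0*1 - 4)**2*B = (0*1 - 4)**2*638 = (0 - 4)**2*638 = (-4)**2*638 = 16*638 = 10208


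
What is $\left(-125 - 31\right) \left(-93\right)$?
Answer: $14508$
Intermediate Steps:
$\left(-125 - 31\right) \left(-93\right) = \left(-156\right) \left(-93\right) = 14508$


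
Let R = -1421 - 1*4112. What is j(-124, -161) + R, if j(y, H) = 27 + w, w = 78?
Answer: -5428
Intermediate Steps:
R = -5533 (R = -1421 - 4112 = -5533)
j(y, H) = 105 (j(y, H) = 27 + 78 = 105)
j(-124, -161) + R = 105 - 5533 = -5428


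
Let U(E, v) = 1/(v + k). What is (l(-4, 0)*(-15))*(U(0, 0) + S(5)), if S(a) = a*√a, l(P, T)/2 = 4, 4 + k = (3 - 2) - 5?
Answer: 15 - 600*√5 ≈ -1326.6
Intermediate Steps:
k = -8 (k = -4 + ((3 - 2) - 5) = -4 + (1 - 5) = -4 - 4 = -8)
l(P, T) = 8 (l(P, T) = 2*4 = 8)
U(E, v) = 1/(-8 + v) (U(E, v) = 1/(v - 8) = 1/(-8 + v))
S(a) = a^(3/2)
(l(-4, 0)*(-15))*(U(0, 0) + S(5)) = (8*(-15))*(1/(-8 + 0) + 5^(3/2)) = -120*(1/(-8) + 5*√5) = -120*(-⅛ + 5*√5) = 15 - 600*√5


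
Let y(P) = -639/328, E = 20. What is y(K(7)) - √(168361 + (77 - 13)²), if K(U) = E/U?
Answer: -639/328 - √172457 ≈ -417.23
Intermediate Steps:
K(U) = 20/U
y(P) = -639/328 (y(P) = -639*1/328 = -639/328)
y(K(7)) - √(168361 + (77 - 13)²) = -639/328 - √(168361 + (77 - 13)²) = -639/328 - √(168361 + 64²) = -639/328 - √(168361 + 4096) = -639/328 - √172457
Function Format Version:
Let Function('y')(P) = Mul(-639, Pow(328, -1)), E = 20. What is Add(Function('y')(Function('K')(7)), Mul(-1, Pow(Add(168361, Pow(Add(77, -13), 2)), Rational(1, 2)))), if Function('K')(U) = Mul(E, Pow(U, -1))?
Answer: Add(Rational(-639, 328), Mul(-1, Pow(172457, Rational(1, 2)))) ≈ -417.23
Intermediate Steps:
Function('K')(U) = Mul(20, Pow(U, -1))
Function('y')(P) = Rational(-639, 328) (Function('y')(P) = Mul(-639, Rational(1, 328)) = Rational(-639, 328))
Add(Function('y')(Function('K')(7)), Mul(-1, Pow(Add(168361, Pow(Add(77, -13), 2)), Rational(1, 2)))) = Add(Rational(-639, 328), Mul(-1, Pow(Add(168361, Pow(Add(77, -13), 2)), Rational(1, 2)))) = Add(Rational(-639, 328), Mul(-1, Pow(Add(168361, Pow(64, 2)), Rational(1, 2)))) = Add(Rational(-639, 328), Mul(-1, Pow(Add(168361, 4096), Rational(1, 2)))) = Add(Rational(-639, 328), Mul(-1, Pow(172457, Rational(1, 2))))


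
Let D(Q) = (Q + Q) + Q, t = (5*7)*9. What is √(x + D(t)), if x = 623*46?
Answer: √29603 ≈ 172.06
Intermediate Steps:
t = 315 (t = 35*9 = 315)
x = 28658
D(Q) = 3*Q (D(Q) = 2*Q + Q = 3*Q)
√(x + D(t)) = √(28658 + 3*315) = √(28658 + 945) = √29603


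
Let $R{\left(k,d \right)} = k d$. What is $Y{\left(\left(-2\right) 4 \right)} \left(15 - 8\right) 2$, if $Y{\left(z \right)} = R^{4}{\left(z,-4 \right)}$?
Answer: $14680064$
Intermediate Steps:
$R{\left(k,d \right)} = d k$
$Y{\left(z \right)} = 256 z^{4}$ ($Y{\left(z \right)} = \left(- 4 z\right)^{4} = 256 z^{4}$)
$Y{\left(\left(-2\right) 4 \right)} \left(15 - 8\right) 2 = 256 \left(\left(-2\right) 4\right)^{4} \left(15 - 8\right) 2 = 256 \left(-8\right)^{4} \cdot 7 \cdot 2 = 256 \cdot 4096 \cdot 14 = 1048576 \cdot 14 = 14680064$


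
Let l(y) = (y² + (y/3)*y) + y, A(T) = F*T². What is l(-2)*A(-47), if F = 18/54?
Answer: 22090/9 ≈ 2454.4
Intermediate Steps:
F = ⅓ (F = 18*(1/54) = ⅓ ≈ 0.33333)
A(T) = T²/3
l(y) = y + 4*y²/3 (l(y) = (y² + (y*(⅓))*y) + y = (y² + (y/3)*y) + y = (y² + y²/3) + y = 4*y²/3 + y = y + 4*y²/3)
l(-2)*A(-47) = ((⅓)*(-2)*(3 + 4*(-2)))*((⅓)*(-47)²) = ((⅓)*(-2)*(3 - 8))*((⅓)*2209) = ((⅓)*(-2)*(-5))*(2209/3) = (10/3)*(2209/3) = 22090/9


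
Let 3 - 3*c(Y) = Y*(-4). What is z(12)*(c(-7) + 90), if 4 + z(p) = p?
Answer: 1960/3 ≈ 653.33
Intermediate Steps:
c(Y) = 1 + 4*Y/3 (c(Y) = 1 - Y*(-4)/3 = 1 - (-4)*Y/3 = 1 + 4*Y/3)
z(p) = -4 + p
z(12)*(c(-7) + 90) = (-4 + 12)*((1 + (4/3)*(-7)) + 90) = 8*((1 - 28/3) + 90) = 8*(-25/3 + 90) = 8*(245/3) = 1960/3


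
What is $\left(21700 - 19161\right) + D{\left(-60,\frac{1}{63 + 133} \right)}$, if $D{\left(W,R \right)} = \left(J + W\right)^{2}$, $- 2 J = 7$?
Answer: $\frac{26285}{4} \approx 6571.3$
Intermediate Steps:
$J = - \frac{7}{2}$ ($J = \left(- \frac{1}{2}\right) 7 = - \frac{7}{2} \approx -3.5$)
$D{\left(W,R \right)} = \left(- \frac{7}{2} + W\right)^{2}$
$\left(21700 - 19161\right) + D{\left(-60,\frac{1}{63 + 133} \right)} = \left(21700 - 19161\right) + \frac{\left(-7 + 2 \left(-60\right)\right)^{2}}{4} = 2539 + \frac{\left(-7 - 120\right)^{2}}{4} = 2539 + \frac{\left(-127\right)^{2}}{4} = 2539 + \frac{1}{4} \cdot 16129 = 2539 + \frac{16129}{4} = \frac{26285}{4}$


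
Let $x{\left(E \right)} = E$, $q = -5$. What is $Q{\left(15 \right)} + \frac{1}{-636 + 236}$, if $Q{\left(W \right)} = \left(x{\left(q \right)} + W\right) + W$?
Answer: $\frac{9999}{400} \approx 24.997$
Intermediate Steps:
$Q{\left(W \right)} = -5 + 2 W$ ($Q{\left(W \right)} = \left(-5 + W\right) + W = -5 + 2 W$)
$Q{\left(15 \right)} + \frac{1}{-636 + 236} = \left(-5 + 2 \cdot 15\right) + \frac{1}{-636 + 236} = \left(-5 + 30\right) + \frac{1}{-400} = 25 - \frac{1}{400} = \frac{9999}{400}$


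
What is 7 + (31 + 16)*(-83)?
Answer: -3894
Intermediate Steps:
7 + (31 + 16)*(-83) = 7 + 47*(-83) = 7 - 3901 = -3894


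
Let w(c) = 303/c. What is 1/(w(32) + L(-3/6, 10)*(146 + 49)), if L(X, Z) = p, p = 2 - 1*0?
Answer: 32/12783 ≈ 0.0025033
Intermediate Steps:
p = 2 (p = 2 + 0 = 2)
L(X, Z) = 2
1/(w(32) + L(-3/6, 10)*(146 + 49)) = 1/(303/32 + 2*(146 + 49)) = 1/(303*(1/32) + 2*195) = 1/(303/32 + 390) = 1/(12783/32) = 32/12783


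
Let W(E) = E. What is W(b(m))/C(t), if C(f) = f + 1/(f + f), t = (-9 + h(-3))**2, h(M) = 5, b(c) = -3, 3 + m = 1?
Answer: -32/171 ≈ -0.18713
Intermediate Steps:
m = -2 (m = -3 + 1 = -2)
t = 16 (t = (-9 + 5)**2 = (-4)**2 = 16)
C(f) = f + 1/(2*f)
W(b(m))/C(t) = -3/(16 + (1/2)/16) = -3/(16 + (1/2)*(1/16)) = -3/(16 + 1/32) = -3/513/32 = -3*32/513 = -32/171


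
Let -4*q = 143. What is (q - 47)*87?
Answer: -28797/4 ≈ -7199.3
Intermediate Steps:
q = -143/4 (q = -¼*143 = -143/4 ≈ -35.750)
(q - 47)*87 = (-143/4 - 47)*87 = -331/4*87 = -28797/4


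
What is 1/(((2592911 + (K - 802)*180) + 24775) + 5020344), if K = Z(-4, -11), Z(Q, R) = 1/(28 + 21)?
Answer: 49/367190010 ≈ 1.3345e-7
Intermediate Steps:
Z(Q, R) = 1/49
K = 1/49 ≈ 0.020408
1/(((2592911 + (K - 802)*180) + 24775) + 5020344) = 1/(((2592911 + (1/49 - 802)*180) + 24775) + 5020344) = 1/(((2592911 - 39297/49*180) + 24775) + 5020344) = 1/(((2592911 - 7073460/49) + 24775) + 5020344) = 1/((119979179/49 + 24775) + 5020344) = 1/(121193154/49 + 5020344) = 1/(367190010/49) = 49/367190010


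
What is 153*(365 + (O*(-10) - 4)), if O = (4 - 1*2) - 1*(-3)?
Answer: 47583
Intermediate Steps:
O = 5 (O = (4 - 2) + 3 = 2 + 3 = 5)
153*(365 + (O*(-10) - 4)) = 153*(365 + (5*(-10) - 4)) = 153*(365 + (-50 - 4)) = 153*(365 - 54) = 153*311 = 47583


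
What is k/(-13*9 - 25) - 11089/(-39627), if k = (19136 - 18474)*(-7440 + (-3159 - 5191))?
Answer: 207110906549/2813517 ≈ 73613.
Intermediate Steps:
k = -10452980 (k = 662*(-7440 - 8350) = 662*(-15790) = -10452980)
k/(-13*9 - 25) - 11089/(-39627) = -10452980/(-13*9 - 25) - 11089/(-39627) = -10452980/(-117 - 25) - 11089*(-1/39627) = -10452980/(-142) + 11089/39627 = -10452980*(-1/142) + 11089/39627 = 5226490/71 + 11089/39627 = 207110906549/2813517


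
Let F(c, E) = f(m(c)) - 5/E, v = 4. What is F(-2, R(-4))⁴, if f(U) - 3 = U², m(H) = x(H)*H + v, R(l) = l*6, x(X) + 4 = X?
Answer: 1497755094107281/331776 ≈ 4.5144e+9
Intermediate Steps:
x(X) = -4 + X
R(l) = 6*l
m(H) = 4 + H*(-4 + H) (m(H) = (-4 + H)*H + 4 = H*(-4 + H) + 4 = 4 + H*(-4 + H))
f(U) = 3 + U²
F(c, E) = 3 + (4 + c*(-4 + c))² - 5/E (F(c, E) = (3 + (4 + c*(-4 + c))²) - 5/E = 3 + (4 + c*(-4 + c))² - 5/E)
F(-2, R(-4))⁴ = ((-5 + (6*(-4))*(3 + (4 - 2*(-4 - 2))²))/((6*(-4))))⁴ = ((-5 - 24*(3 + (4 - 2*(-6))²))/(-24))⁴ = (-(-5 - 24*(3 + (4 + 12)²))/24)⁴ = (-(-5 - 24*(3 + 16²))/24)⁴ = (-(-5 - 24*(3 + 256))/24)⁴ = (-(-5 - 24*259)/24)⁴ = (-(-5 - 6216)/24)⁴ = (-1/24*(-6221))⁴ = (6221/24)⁴ = 1497755094107281/331776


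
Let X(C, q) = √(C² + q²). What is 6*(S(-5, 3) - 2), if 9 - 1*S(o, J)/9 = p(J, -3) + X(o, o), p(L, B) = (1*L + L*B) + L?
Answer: 636 - 270*√2 ≈ 254.16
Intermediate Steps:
p(L, B) = 2*L + B*L (p(L, B) = (L + B*L) + L = 2*L + B*L)
S(o, J) = 81 + 9*J - 9*√2*√(o²) (S(o, J) = 81 - 9*(J*(2 - 3) + √(o² + o²)) = 81 - 9*(J*(-1) + √(2*o²)) = 81 - 9*(-J + √2*√(o²)) = 81 + (9*J - 9*√2*√(o²)) = 81 + 9*J - 9*√2*√(o²))
6*(S(-5, 3) - 2) = 6*((81 + 9*3 - 9*√2*√((-5)²)) - 2) = 6*((81 + 27 - 9*√2*√25) - 2) = 6*((81 + 27 - 9*√2*5) - 2) = 6*((81 + 27 - 45*√2) - 2) = 6*((108 - 45*√2) - 2) = 6*(106 - 45*√2) = 636 - 270*√2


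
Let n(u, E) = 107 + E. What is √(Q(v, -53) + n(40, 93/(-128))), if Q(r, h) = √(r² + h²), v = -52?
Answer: √(27206 + 256*√5513)/16 ≈ 13.436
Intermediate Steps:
Q(r, h) = √(h² + r²)
√(Q(v, -53) + n(40, 93/(-128))) = √(√((-53)² + (-52)²) + (107 + 93/(-128))) = √(√(2809 + 2704) + (107 + 93*(-1/128))) = √(√5513 + (107 - 93/128)) = √(√5513 + 13603/128) = √(13603/128 + √5513)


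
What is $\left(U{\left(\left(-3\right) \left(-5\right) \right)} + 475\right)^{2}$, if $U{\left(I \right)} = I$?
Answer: $240100$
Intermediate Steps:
$\left(U{\left(\left(-3\right) \left(-5\right) \right)} + 475\right)^{2} = \left(\left(-3\right) \left(-5\right) + 475\right)^{2} = \left(15 + 475\right)^{2} = 490^{2} = 240100$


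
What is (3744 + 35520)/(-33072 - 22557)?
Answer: -13088/18543 ≈ -0.70582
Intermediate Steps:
(3744 + 35520)/(-33072 - 22557) = 39264/(-55629) = 39264*(-1/55629) = -13088/18543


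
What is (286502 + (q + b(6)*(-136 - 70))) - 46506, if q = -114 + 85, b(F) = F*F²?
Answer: 195471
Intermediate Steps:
b(F) = F³
q = -29
(286502 + (q + b(6)*(-136 - 70))) - 46506 = (286502 + (-29 + 6³*(-136 - 70))) - 46506 = (286502 + (-29 + 216*(-206))) - 46506 = (286502 + (-29 - 44496)) - 46506 = (286502 - 44525) - 46506 = 241977 - 46506 = 195471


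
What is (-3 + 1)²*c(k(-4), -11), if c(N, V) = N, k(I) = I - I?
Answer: 0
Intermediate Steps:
k(I) = 0
(-3 + 1)²*c(k(-4), -11) = (-3 + 1)²*0 = (-2)²*0 = 4*0 = 0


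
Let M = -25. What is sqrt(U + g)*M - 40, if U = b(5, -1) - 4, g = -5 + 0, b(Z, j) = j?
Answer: -40 - 25*I*sqrt(10) ≈ -40.0 - 79.057*I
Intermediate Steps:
g = -5
U = -5 (U = -1 - 4 = -5)
sqrt(U + g)*M - 40 = sqrt(-5 - 5)*(-25) - 40 = sqrt(-10)*(-25) - 40 = (I*sqrt(10))*(-25) - 40 = -25*I*sqrt(10) - 40 = -40 - 25*I*sqrt(10)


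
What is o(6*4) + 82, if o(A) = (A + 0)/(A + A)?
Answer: 165/2 ≈ 82.500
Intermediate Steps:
o(A) = 1/2 (o(A) = A/((2*A)) = A*(1/(2*A)) = 1/2)
o(6*4) + 82 = 1/2 + 82 = 165/2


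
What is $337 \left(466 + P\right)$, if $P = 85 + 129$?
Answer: $229160$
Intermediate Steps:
$P = 214$
$337 \left(466 + P\right) = 337 \left(466 + 214\right) = 337 \cdot 680 = 229160$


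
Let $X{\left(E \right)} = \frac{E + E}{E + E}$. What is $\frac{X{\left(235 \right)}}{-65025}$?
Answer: $- \frac{1}{65025} \approx -1.5379 \cdot 10^{-5}$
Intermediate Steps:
$X{\left(E \right)} = 1$ ($X{\left(E \right)} = \frac{2 E}{2 E} = 2 E \frac{1}{2 E} = 1$)
$\frac{X{\left(235 \right)}}{-65025} = 1 \frac{1}{-65025} = 1 \left(- \frac{1}{65025}\right) = - \frac{1}{65025}$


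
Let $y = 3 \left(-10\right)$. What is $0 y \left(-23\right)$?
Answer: $0$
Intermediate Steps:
$y = -30$
$0 y \left(-23\right) = 0 \left(-30\right) \left(-23\right) = 0 \left(-23\right) = 0$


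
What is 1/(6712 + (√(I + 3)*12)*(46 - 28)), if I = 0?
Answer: 839/5613872 - 27*√3/5613872 ≈ 0.00014112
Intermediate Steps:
1/(6712 + (√(I + 3)*12)*(46 - 28)) = 1/(6712 + (√(0 + 3)*12)*(46 - 28)) = 1/(6712 + (√3*12)*18) = 1/(6712 + (12*√3)*18) = 1/(6712 + 216*√3)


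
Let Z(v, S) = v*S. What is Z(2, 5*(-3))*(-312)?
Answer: 9360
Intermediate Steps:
Z(v, S) = S*v
Z(2, 5*(-3))*(-312) = ((5*(-3))*2)*(-312) = -15*2*(-312) = -30*(-312) = 9360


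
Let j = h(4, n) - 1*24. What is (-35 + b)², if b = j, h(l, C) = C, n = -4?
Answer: 3969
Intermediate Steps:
j = -28 (j = -4 - 1*24 = -4 - 24 = -28)
b = -28
(-35 + b)² = (-35 - 28)² = (-63)² = 3969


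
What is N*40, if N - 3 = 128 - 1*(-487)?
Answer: 24720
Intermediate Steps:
N = 618 (N = 3 + (128 - 1*(-487)) = 3 + (128 + 487) = 3 + 615 = 618)
N*40 = 618*40 = 24720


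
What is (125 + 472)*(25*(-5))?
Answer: -74625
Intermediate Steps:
(125 + 472)*(25*(-5)) = 597*(-125) = -74625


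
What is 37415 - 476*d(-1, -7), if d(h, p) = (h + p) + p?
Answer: 44555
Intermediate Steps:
d(h, p) = h + 2*p
37415 - 476*d(-1, -7) = 37415 - 476*(-1 + 2*(-7)) = 37415 - 476*(-1 - 14) = 37415 - 476*(-15) = 37415 + 7140 = 44555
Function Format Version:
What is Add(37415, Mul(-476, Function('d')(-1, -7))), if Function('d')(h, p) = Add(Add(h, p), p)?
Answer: 44555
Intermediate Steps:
Function('d')(h, p) = Add(h, Mul(2, p))
Add(37415, Mul(-476, Function('d')(-1, -7))) = Add(37415, Mul(-476, Add(-1, Mul(2, -7)))) = Add(37415, Mul(-476, Add(-1, -14))) = Add(37415, Mul(-476, -15)) = Add(37415, 7140) = 44555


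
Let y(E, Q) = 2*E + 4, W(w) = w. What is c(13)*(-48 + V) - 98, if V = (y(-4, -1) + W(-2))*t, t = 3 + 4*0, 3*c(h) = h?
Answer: -384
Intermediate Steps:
c(h) = h/3
y(E, Q) = 4 + 2*E
t = 3 (t = 3 + 0 = 3)
V = -18 (V = ((4 + 2*(-4)) - 2)*3 = ((4 - 8) - 2)*3 = (-4 - 2)*3 = -6*3 = -18)
c(13)*(-48 + V) - 98 = ((1/3)*13)*(-48 - 18) - 98 = (13/3)*(-66) - 98 = -286 - 98 = -384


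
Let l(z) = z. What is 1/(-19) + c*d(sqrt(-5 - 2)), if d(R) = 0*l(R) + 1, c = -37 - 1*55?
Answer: -1749/19 ≈ -92.053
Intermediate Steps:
c = -92 (c = -37 - 55 = -92)
d(R) = 1 (d(R) = 0*R + 1 = 0 + 1 = 1)
1/(-19) + c*d(sqrt(-5 - 2)) = 1/(-19) - 92*1 = -1/19 - 92 = -1749/19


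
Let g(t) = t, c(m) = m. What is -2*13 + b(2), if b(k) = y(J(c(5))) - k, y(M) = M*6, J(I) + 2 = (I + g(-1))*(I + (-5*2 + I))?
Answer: -40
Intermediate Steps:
J(I) = -2 + (-1 + I)*(-10 + 2*I) (J(I) = -2 + (I - 1)*(I + (-5*2 + I)) = -2 + (-1 + I)*(I + (-10 + I)) = -2 + (-1 + I)*(-10 + 2*I))
y(M) = 6*M
b(k) = -12 - k (b(k) = 6*(8 - 12*5 + 2*5²) - k = 6*(8 - 60 + 2*25) - k = 6*(8 - 60 + 50) - k = 6*(-2) - k = -12 - k)
-2*13 + b(2) = -2*13 + (-12 - 1*2) = -26 + (-12 - 2) = -26 - 14 = -40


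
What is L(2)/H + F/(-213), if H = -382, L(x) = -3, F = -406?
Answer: 155731/81366 ≈ 1.9140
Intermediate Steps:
L(2)/H + F/(-213) = -3/(-382) - 406/(-213) = -3*(-1/382) - 406*(-1/213) = 3/382 + 406/213 = 155731/81366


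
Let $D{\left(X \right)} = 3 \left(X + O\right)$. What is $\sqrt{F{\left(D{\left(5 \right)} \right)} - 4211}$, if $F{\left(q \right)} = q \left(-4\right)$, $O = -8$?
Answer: $5 i \sqrt{167} \approx 64.614 i$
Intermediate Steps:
$D{\left(X \right)} = -24 + 3 X$ ($D{\left(X \right)} = 3 \left(X - 8\right) = 3 \left(-8 + X\right) = -24 + 3 X$)
$F{\left(q \right)} = - 4 q$
$\sqrt{F{\left(D{\left(5 \right)} \right)} - 4211} = \sqrt{- 4 \left(-24 + 3 \cdot 5\right) - 4211} = \sqrt{- 4 \left(-24 + 15\right) - 4211} = \sqrt{\left(-4\right) \left(-9\right) - 4211} = \sqrt{36 - 4211} = \sqrt{-4175} = 5 i \sqrt{167}$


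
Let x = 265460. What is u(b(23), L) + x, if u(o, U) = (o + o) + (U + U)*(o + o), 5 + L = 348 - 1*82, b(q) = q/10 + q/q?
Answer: 1344559/5 ≈ 2.6891e+5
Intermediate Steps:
b(q) = 1 + q/10 (b(q) = q*(⅒) + 1 = q/10 + 1 = 1 + q/10)
L = 261 (L = -5 + (348 - 1*82) = -5 + (348 - 82) = -5 + 266 = 261)
u(o, U) = 2*o + 4*U*o (u(o, U) = 2*o + (2*U)*(2*o) = 2*o + 4*U*o)
u(b(23), L) + x = 2*(1 + (⅒)*23)*(1 + 2*261) + 265460 = 2*(1 + 23/10)*(1 + 522) + 265460 = 2*(33/10)*523 + 265460 = 17259/5 + 265460 = 1344559/5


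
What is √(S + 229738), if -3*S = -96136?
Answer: 5*√94242/3 ≈ 511.65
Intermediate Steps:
S = 96136/3 (S = -⅓*(-96136) = 96136/3 ≈ 32045.)
√(S + 229738) = √(96136/3 + 229738) = √(785350/3) = 5*√94242/3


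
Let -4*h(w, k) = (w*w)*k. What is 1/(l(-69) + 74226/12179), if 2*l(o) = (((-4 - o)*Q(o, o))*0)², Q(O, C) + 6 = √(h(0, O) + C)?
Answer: 12179/74226 ≈ 0.16408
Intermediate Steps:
h(w, k) = -k*w²/4 (h(w, k) = -w*w*k/4 = -w²*k/4 = -k*w²/4)
Q(O, C) = -6 + √C (Q(O, C) = -6 + √(-¼*O*0² + C) = -6 + √(-¼*O*0 + C) = -6 + √(0 + C) = -6 + √C)
l(o) = 0 (l(o) = (((-4 - o)*(-6 + √o))*0)²/2 = (((-6 + √o)*(-4 - o))*0)²/2 = (½)*0² = (½)*0 = 0)
1/(l(-69) + 74226/12179) = 1/(0 + 74226/12179) = 1/(74226/12179) = 12179/74226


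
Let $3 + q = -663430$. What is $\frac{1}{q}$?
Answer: $- \frac{1}{663433} \approx -1.5073 \cdot 10^{-6}$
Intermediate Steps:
$q = -663433$ ($q = -3 - 663430 = -663433$)
$\frac{1}{q} = \frac{1}{-663433} = - \frac{1}{663433}$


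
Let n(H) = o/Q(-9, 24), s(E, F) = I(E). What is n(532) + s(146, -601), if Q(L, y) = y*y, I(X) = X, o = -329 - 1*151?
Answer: 871/6 ≈ 145.17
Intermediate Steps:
o = -480 (o = -329 - 151 = -480)
s(E, F) = E
Q(L, y) = y²
n(H) = -⅚ (n(H) = -480/(24²) = -480/576 = -480*1/576 = -⅚)
n(532) + s(146, -601) = -⅚ + 146 = 871/6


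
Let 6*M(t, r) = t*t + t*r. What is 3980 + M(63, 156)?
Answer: 12559/2 ≈ 6279.5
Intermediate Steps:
M(t, r) = t²/6 + r*t/6 (M(t, r) = (t*t + t*r)/6 = (t² + r*t)/6 = t²/6 + r*t/6)
3980 + M(63, 156) = 3980 + (⅙)*63*(156 + 63) = 3980 + (⅙)*63*219 = 3980 + 4599/2 = 12559/2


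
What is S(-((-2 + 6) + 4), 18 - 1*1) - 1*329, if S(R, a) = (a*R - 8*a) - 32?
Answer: -633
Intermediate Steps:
S(R, a) = -32 - 8*a + R*a (S(R, a) = (R*a - 8*a) - 32 = (-8*a + R*a) - 32 = -32 - 8*a + R*a)
S(-((-2 + 6) + 4), 18 - 1*1) - 1*329 = (-32 - 8*(18 - 1*1) + (-((-2 + 6) + 4))*(18 - 1*1)) - 1*329 = (-32 - 8*(18 - 1) + (-(4 + 4))*(18 - 1)) - 329 = (-32 - 8*17 - 1*8*17) - 329 = (-32 - 136 - 8*17) - 329 = (-32 - 136 - 136) - 329 = -304 - 329 = -633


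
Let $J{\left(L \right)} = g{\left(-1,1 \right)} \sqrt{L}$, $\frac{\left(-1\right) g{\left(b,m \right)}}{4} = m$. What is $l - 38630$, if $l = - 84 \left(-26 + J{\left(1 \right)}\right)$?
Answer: $-36110$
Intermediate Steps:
$g{\left(b,m \right)} = - 4 m$
$J{\left(L \right)} = - 4 \sqrt{L}$ ($J{\left(L \right)} = \left(-4\right) 1 \sqrt{L} = - 4 \sqrt{L}$)
$l = 2520$ ($l = - 84 \left(-26 - 4 \sqrt{1}\right) = - 84 \left(-26 - 4\right) = \left(-84\right) \left(-30\right) = 2520$)
$l - 38630 = 2520 - 38630 = -36110$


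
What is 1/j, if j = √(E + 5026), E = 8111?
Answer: √13137/13137 ≈ 0.0087247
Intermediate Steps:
j = √13137 (j = √(8111 + 5026) = √13137 ≈ 114.62)
1/j = 1/(√13137) = √13137/13137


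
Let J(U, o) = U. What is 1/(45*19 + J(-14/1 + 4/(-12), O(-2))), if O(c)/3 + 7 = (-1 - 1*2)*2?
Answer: 3/2522 ≈ 0.0011895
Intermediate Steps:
O(c) = -39 (O(c) = -21 + 3*((-1 - 1*2)*2) = -21 + 3*((-1 - 2)*2) = -21 + 3*(-3*2) = -21 + 3*(-6) = -21 - 18 = -39)
1/(45*19 + J(-14/1 + 4/(-12), O(-2))) = 1/(45*19 + (-14/1 + 4/(-12))) = 1/(855 + (-14*1 + 4*(-1/12))) = 1/(855 + (-14 - ⅓)) = 1/(855 - 43/3) = 1/(2522/3) = 3/2522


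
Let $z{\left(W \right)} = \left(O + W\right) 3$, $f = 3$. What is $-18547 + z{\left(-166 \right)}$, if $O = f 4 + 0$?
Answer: $-19009$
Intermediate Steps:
$O = 12$ ($O = 3 \cdot 4 + 0 = 12 + 0 = 12$)
$z{\left(W \right)} = 36 + 3 W$ ($z{\left(W \right)} = \left(12 + W\right) 3 = 36 + 3 W$)
$-18547 + z{\left(-166 \right)} = -18547 + \left(36 + 3 \left(-166\right)\right) = -18547 + \left(36 - 498\right) = -18547 - 462 = -19009$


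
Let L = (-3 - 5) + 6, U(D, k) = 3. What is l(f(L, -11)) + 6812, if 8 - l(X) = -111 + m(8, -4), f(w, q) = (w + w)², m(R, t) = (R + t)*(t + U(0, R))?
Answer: 6935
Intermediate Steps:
m(R, t) = (3 + t)*(R + t) (m(R, t) = (R + t)*(t + 3) = (R + t)*(3 + t) = (3 + t)*(R + t))
L = -2 (L = -8 + 6 = -2)
f(w, q) = 4*w² (f(w, q) = (2*w)² = 4*w²)
l(X) = 123 (l(X) = 8 - (-111 + ((-4)² + 3*8 + 3*(-4) + 8*(-4))) = 8 - (-111 + (16 + 24 - 12 - 32)) = 8 - (-111 - 4) = 8 - 1*(-115) = 8 + 115 = 123)
l(f(L, -11)) + 6812 = 123 + 6812 = 6935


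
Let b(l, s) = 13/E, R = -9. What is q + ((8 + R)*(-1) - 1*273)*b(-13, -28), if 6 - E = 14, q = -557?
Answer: -115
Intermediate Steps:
E = -8 (E = 6 - 1*14 = 6 - 14 = -8)
b(l, s) = -13/8 (b(l, s) = 13/(-8) = 13*(-⅛) = -13/8)
q + ((8 + R)*(-1) - 1*273)*b(-13, -28) = -557 + ((8 - 9)*(-1) - 1*273)*(-13/8) = -557 + (-1*(-1) - 273)*(-13/8) = -557 + (1 - 273)*(-13/8) = -557 - 272*(-13/8) = -557 + 442 = -115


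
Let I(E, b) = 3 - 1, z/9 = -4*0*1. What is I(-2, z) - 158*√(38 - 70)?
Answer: 2 - 632*I*√2 ≈ 2.0 - 893.78*I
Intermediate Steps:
z = 0 (z = 9*(-4*0*1) = 9*(0*1) = 9*0 = 0)
I(E, b) = 2
I(-2, z) - 158*√(38 - 70) = 2 - 158*√(38 - 70) = 2 - 632*I*√2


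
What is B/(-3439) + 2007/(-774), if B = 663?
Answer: -823915/295754 ≈ -2.7858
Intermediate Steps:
B/(-3439) + 2007/(-774) = 663/(-3439) + 2007/(-774) = 663*(-1/3439) + 2007*(-1/774) = -663/3439 - 223/86 = -823915/295754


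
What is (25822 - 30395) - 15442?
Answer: -20015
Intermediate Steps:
(25822 - 30395) - 15442 = -4573 - 15442 = -20015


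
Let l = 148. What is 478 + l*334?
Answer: 49910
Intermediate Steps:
478 + l*334 = 478 + 148*334 = 478 + 49432 = 49910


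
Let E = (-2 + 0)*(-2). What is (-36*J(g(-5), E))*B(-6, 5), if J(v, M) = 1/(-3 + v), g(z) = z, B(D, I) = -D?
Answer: 27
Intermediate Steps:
E = 4 (E = -2*(-2) = 4)
(-36*J(g(-5), E))*B(-6, 5) = (-36/(-3 - 5))*(-1*(-6)) = -36/(-8)*6 = -36*(-1/8)*6 = (9/2)*6 = 27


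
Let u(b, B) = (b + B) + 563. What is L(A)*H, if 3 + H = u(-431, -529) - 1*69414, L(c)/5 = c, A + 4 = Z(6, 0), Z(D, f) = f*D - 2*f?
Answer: 1396280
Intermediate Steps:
Z(D, f) = -2*f + D*f (Z(D, f) = D*f - 2*f = -2*f + D*f)
A = -4 (A = -4 + 0*(-2 + 6) = -4 + 0*4 = -4 + 0 = -4)
L(c) = 5*c
u(b, B) = 563 + B + b (u(b, B) = (B + b) + 563 = 563 + B + b)
H = -69814 (H = -3 + ((563 - 529 - 431) - 1*69414) = -3 + (-397 - 69414) = -3 - 69811 = -69814)
L(A)*H = (5*(-4))*(-69814) = -20*(-69814) = 1396280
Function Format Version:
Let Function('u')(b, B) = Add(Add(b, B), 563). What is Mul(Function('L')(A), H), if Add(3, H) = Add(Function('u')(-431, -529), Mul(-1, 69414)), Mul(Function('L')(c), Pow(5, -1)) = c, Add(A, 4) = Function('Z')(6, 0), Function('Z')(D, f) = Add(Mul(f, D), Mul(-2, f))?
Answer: 1396280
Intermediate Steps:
Function('Z')(D, f) = Add(Mul(-2, f), Mul(D, f)) (Function('Z')(D, f) = Add(Mul(D, f), Mul(-2, f)) = Add(Mul(-2, f), Mul(D, f)))
A = -4 (A = Add(-4, Mul(0, Add(-2, 6))) = Add(-4, Mul(0, 4)) = Add(-4, 0) = -4)
Function('L')(c) = Mul(5, c)
Function('u')(b, B) = Add(563, B, b) (Function('u')(b, B) = Add(Add(B, b), 563) = Add(563, B, b))
H = -69814 (H = Add(-3, Add(Add(563, -529, -431), Mul(-1, 69414))) = Add(-3, Add(-397, -69414)) = Add(-3, -69811) = -69814)
Mul(Function('L')(A), H) = Mul(Mul(5, -4), -69814) = Mul(-20, -69814) = 1396280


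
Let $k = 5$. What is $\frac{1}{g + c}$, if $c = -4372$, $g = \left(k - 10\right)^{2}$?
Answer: $- \frac{1}{4347} \approx -0.00023004$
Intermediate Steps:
$g = 25$ ($g = \left(5 - 10\right)^{2} = \left(-5\right)^{2} = 25$)
$\frac{1}{g + c} = \frac{1}{25 - 4372} = \frac{1}{-4347} = - \frac{1}{4347}$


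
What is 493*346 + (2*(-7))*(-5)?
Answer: 170648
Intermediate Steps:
493*346 + (2*(-7))*(-5) = 170578 - 14*(-5) = 170578 + 70 = 170648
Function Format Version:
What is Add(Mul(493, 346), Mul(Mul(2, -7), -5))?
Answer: 170648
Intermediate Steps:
Add(Mul(493, 346), Mul(Mul(2, -7), -5)) = Add(170578, Mul(-14, -5)) = Add(170578, 70) = 170648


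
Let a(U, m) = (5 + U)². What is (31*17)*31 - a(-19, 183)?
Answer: 16141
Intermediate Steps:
(31*17)*31 - a(-19, 183) = (31*17)*31 - (5 - 19)² = 527*31 - 1*(-14)² = 16337 - 1*196 = 16337 - 196 = 16141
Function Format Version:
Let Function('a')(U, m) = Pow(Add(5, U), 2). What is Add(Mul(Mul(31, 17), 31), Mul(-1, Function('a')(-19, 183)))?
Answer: 16141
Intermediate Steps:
Add(Mul(Mul(31, 17), 31), Mul(-1, Function('a')(-19, 183))) = Add(Mul(Mul(31, 17), 31), Mul(-1, Pow(Add(5, -19), 2))) = Add(Mul(527, 31), Mul(-1, Pow(-14, 2))) = Add(16337, Mul(-1, 196)) = Add(16337, -196) = 16141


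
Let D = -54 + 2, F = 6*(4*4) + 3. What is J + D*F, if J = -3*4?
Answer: -5160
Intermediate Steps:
F = 99 (F = 6*16 + 3 = 96 + 3 = 99)
J = -12
D = -52
J + D*F = -12 - 52*99 = -12 - 5148 = -5160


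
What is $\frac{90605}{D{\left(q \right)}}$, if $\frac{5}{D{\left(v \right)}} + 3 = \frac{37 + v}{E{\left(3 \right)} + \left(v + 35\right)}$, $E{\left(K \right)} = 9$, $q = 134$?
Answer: $- \frac{6577923}{178} \approx -36955.0$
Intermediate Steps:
$D{\left(v \right)} = \frac{5}{-3 + \frac{37 + v}{44 + v}}$ ($D{\left(v \right)} = \frac{5}{-3 + \frac{37 + v}{9 + \left(v + 35\right)}} = \frac{5}{-3 + \frac{37 + v}{9 + \left(35 + v\right)}} = \frac{5}{-3 + \frac{37 + v}{44 + v}}$)
$\frac{90605}{D{\left(q \right)}} = \frac{90605}{5 \frac{1}{95 + 2 \cdot 134} \left(-44 - 134\right)} = \frac{90605}{5 \frac{1}{95 + 268} \left(-44 - 134\right)} = \frac{90605}{5 \cdot \frac{1}{363} \left(-178\right)} = \frac{90605}{- \frac{890}{363}} = 90605 \left(- \frac{363}{890}\right) = - \frac{6577923}{178}$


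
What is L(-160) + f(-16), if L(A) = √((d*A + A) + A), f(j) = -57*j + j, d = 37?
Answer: 896 + 4*I*√390 ≈ 896.0 + 78.994*I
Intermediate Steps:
f(j) = -56*j
L(A) = √39*√A (L(A) = √((37*A + A) + A) = √(38*A + A) = √(39*A) = √39*√A)
L(-160) + f(-16) = √39*√(-160) - 56*(-16) = √39*(4*I*√10) + 896 = 4*I*√390 + 896 = 896 + 4*I*√390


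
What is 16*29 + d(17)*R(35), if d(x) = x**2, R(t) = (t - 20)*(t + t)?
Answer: 303914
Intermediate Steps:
R(t) = 2*t*(-20 + t) (R(t) = (-20 + t)*(2*t) = 2*t*(-20 + t))
16*29 + d(17)*R(35) = 16*29 + 17**2*(2*35*(-20 + 35)) = 464 + 289*(2*35*15) = 464 + 289*1050 = 464 + 303450 = 303914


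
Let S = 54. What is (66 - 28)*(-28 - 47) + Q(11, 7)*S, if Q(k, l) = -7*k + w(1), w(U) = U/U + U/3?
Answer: -6936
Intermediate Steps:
w(U) = 1 + U/3 (w(U) = 1 + U*(⅓) = 1 + U/3)
Q(k, l) = 4/3 - 7*k (Q(k, l) = -7*k + (1 + (⅓)*1) = -7*k + (1 + ⅓) = -7*k + 4/3 = 4/3 - 7*k)
(66 - 28)*(-28 - 47) + Q(11, 7)*S = (66 - 28)*(-28 - 47) + (4/3 - 7*11)*54 = 38*(-75) + (4/3 - 77)*54 = -2850 - 227/3*54 = -2850 - 4086 = -6936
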